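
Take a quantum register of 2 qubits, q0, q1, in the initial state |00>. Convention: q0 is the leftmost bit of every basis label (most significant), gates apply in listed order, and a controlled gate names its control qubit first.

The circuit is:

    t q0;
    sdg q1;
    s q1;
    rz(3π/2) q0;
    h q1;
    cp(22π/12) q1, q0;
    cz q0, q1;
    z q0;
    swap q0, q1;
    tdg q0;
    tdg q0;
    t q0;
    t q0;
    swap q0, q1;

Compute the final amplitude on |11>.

|11> carries amplitude 0 in the final state. Key observation: steps 9-14 multiply out to the identity, so the circuit reduces to the remaining gates.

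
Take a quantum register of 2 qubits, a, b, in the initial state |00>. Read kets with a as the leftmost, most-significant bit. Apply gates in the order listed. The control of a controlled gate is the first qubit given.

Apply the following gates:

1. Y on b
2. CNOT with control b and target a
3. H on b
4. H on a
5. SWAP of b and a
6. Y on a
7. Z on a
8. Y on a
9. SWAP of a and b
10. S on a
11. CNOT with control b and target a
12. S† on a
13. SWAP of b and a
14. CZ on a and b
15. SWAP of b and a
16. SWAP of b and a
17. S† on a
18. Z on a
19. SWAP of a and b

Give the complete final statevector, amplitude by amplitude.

After the circuit, the state carries amplitude -I/2 on |00>, -I/2 on |01>, I/2 on |10>, I/2 on |11>.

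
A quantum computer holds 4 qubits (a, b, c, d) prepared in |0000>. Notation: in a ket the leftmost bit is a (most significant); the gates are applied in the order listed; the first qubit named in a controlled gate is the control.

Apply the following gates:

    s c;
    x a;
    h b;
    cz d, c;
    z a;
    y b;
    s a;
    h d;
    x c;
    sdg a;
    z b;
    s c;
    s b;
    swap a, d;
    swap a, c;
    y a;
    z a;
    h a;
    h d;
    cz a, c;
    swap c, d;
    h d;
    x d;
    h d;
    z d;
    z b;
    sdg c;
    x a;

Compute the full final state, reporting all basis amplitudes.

The final amplitudes are I/4 on |0000>, -I/4 on |0001>, -1/4 on |0010>, 1/4 on |0011>, 1/4 on |0100>, -1/4 on |0101>, I/4 on |0110>, -I/4 on |0111>, I/4 on |1000>, I/4 on |1001>, -1/4 on |1010>, -1/4 on |1011>, 1/4 on |1100>, 1/4 on |1101>, I/4 on |1110>, I/4 on |1111>.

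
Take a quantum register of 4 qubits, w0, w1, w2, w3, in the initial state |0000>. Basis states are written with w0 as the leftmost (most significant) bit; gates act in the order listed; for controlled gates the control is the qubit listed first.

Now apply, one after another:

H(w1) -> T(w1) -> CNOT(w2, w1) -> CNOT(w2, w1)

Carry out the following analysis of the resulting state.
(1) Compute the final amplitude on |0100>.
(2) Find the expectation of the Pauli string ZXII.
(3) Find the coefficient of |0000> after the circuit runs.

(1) |0100> carries amplitude sqrt(2)*exp(I*pi/4)/2 in the final state. Key observation: steps 3-4 multiply out to the identity, so the circuit reduces to the remaining gates.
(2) The expectation value of ZXII is sqrt(2)/2.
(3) The amplitude on |0000> is sqrt(2)/2.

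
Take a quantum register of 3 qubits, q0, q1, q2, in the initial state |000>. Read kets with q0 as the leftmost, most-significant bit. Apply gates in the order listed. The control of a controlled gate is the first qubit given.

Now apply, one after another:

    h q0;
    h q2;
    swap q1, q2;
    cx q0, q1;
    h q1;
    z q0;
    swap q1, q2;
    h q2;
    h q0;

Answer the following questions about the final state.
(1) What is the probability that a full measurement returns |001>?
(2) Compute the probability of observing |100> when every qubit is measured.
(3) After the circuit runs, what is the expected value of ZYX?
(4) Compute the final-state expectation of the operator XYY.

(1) The probability of measuring |001> is 0.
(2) A full measurement returns |100> with probability 1/2.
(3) The expectation value of ZYX is 0.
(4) The expectation value of XYY is 0.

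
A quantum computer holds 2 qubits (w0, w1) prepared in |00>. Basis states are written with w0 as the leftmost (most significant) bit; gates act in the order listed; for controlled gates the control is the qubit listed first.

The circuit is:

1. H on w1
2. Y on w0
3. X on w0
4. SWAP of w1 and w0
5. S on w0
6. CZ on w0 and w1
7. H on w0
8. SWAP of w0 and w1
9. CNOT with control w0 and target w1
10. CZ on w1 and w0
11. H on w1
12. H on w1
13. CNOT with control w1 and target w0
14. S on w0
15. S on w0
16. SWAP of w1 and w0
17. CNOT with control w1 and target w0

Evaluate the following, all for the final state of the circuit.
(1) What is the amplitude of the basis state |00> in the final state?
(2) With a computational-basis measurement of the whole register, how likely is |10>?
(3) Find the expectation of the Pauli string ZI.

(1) The final state's coefficient on |00> equals -1/2 + I/2. Key observation: steps 11-12 multiply out to the identity, so the circuit reduces to the remaining gates.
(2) The probability of measuring |10> is 0.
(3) In the final state, ZI has expectation 1.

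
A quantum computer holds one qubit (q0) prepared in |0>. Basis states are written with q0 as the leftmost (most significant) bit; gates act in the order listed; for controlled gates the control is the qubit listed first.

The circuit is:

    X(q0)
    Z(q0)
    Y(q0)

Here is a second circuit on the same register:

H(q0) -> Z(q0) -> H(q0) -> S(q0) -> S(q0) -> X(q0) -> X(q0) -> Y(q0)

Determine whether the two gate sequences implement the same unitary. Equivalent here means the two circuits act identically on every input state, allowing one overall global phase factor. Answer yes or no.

Yes — the two circuits implement the same unitary up to a global phase.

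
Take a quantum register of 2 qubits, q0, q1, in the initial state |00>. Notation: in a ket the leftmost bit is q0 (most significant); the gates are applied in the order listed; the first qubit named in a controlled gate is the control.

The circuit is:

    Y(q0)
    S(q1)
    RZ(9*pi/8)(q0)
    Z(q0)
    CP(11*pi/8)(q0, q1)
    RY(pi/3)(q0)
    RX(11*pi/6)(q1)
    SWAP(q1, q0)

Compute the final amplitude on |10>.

The final state's coefficient on |10> equals (-sqrt(2) + sqrt(6))*exp(9*I*pi/16)/8.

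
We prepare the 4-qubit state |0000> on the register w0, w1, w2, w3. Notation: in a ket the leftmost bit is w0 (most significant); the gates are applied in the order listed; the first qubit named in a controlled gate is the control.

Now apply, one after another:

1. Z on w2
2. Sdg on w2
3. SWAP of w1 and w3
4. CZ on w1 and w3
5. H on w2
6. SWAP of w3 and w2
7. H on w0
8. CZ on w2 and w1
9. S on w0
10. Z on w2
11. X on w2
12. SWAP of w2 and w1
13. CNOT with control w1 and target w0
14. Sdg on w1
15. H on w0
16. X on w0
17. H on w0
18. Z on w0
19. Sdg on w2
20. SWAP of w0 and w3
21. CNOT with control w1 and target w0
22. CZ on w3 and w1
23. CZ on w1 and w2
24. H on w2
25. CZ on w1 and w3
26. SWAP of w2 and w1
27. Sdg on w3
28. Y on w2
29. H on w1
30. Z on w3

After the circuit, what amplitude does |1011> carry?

The final state's coefficient on |1011> equals 0. Key observation: gates 15-18 undo each other exactly, leaving only the rest of the circuit to track.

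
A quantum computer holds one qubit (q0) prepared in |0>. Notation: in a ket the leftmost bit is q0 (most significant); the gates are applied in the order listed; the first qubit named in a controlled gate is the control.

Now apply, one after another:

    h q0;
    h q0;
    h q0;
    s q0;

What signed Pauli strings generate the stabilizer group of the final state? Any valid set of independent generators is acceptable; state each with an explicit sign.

The stabilizer group can be generated by +Y, among other valid generating sets. Key observation: steps 2-3 multiply out to the identity, so the circuit reduces to the remaining gates.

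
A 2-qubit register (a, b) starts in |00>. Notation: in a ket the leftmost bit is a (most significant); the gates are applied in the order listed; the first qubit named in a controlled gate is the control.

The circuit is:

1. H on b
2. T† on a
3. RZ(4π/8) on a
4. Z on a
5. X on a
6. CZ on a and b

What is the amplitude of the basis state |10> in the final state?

|10> carries amplitude -sqrt(2)*exp(3*I*pi/4)/2 in the final state.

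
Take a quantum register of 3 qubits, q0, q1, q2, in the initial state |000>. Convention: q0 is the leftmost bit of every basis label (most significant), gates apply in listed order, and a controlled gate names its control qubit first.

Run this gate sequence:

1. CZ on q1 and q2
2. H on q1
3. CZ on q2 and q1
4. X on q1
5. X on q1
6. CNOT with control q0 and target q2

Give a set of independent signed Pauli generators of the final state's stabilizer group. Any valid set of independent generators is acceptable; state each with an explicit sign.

The final state is stabilized by the group generated by +IXI, +ZII, +IIZ; other independent generating sets are equally valid.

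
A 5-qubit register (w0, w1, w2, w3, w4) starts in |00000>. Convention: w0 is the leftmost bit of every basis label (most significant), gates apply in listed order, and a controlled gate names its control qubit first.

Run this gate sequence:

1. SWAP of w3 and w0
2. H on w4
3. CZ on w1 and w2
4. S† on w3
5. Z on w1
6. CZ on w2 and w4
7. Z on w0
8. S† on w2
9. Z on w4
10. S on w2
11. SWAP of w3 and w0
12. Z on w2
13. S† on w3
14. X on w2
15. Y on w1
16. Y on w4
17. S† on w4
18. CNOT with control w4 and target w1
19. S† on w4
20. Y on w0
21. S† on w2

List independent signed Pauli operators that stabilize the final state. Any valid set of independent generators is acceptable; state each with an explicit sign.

The stabilizer group can be generated by -IXIIX, -ZIIII, -IZIIZ, -IIZII, +IIIZI, among other valid generating sets.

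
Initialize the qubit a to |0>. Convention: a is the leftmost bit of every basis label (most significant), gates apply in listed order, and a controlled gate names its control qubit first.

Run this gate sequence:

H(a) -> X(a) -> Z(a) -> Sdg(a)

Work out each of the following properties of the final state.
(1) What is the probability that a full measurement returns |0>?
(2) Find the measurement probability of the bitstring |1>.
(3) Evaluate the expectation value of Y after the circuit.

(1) A full measurement returns |0> with probability 1/2.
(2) The probability of measuring |1> is 1/2.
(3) The observable Y averages to 1.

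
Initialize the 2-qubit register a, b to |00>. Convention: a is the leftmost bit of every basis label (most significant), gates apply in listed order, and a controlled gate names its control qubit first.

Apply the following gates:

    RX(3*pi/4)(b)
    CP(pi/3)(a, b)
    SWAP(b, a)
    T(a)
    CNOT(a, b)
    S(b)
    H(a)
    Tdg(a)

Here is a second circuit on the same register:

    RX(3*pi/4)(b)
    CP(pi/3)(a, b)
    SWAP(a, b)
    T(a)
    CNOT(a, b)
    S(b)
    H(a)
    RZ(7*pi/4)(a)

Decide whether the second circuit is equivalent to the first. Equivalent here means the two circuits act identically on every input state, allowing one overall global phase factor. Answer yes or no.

Yes: on every input state the two circuits agree up to one overall phase factor.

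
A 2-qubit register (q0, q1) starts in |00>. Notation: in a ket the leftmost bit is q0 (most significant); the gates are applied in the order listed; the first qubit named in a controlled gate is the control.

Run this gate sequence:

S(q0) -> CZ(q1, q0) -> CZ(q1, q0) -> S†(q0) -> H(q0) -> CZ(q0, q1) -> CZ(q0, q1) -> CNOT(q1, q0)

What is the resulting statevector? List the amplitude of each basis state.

The final amplitudes are sqrt(2)/2 on |00>, 0 on |01>, sqrt(2)/2 on |10>, 0 on |11>. Key observation: gates 1-4 undo each other exactly, leaving only the rest of the circuit to track.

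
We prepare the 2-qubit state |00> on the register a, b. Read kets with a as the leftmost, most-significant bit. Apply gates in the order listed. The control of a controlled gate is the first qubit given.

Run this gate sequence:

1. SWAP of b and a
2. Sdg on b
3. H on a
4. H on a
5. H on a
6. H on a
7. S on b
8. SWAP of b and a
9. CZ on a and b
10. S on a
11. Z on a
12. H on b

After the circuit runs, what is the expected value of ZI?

The observable ZI averages to 1. Key observation: steps 1-8 multiply out to the identity, so the circuit reduces to the remaining gates.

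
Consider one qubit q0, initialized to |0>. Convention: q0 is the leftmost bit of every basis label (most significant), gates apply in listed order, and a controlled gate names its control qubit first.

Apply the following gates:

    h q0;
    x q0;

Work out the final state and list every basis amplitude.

The resulting statevector has amplitude sqrt(2)/2 on |0>, sqrt(2)/2 on |1>.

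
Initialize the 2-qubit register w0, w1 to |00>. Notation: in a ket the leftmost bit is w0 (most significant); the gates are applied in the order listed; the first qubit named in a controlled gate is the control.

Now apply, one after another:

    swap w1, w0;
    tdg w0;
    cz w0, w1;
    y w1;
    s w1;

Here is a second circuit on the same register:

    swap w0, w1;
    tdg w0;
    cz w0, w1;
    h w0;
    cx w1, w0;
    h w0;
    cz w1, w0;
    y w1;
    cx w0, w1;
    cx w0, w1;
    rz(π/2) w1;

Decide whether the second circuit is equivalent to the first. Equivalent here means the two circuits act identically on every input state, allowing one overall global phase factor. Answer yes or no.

Yes: on every input state the two circuits agree up to one overall phase factor.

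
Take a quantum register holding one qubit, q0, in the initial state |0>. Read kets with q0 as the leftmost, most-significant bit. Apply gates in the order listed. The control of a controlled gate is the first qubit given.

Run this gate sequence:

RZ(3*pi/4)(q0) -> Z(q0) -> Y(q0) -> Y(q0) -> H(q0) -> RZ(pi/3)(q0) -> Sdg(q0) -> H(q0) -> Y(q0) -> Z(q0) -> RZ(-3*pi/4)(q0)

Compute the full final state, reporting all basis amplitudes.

After the circuit, the state carries amplitude -exp(I*pi/3)/2 + exp(I*pi/6)/2 on |0>, (1 - exp(5*I*pi/6))*exp(7*I*pi/12)/2 on |1>.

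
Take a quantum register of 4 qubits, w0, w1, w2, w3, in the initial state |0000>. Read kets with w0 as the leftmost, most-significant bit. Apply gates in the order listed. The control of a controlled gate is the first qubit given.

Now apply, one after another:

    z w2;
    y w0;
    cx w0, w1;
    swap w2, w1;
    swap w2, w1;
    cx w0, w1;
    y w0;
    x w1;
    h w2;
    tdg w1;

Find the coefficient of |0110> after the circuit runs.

|0110> carries amplitude -sqrt(2)*exp(3*I*pi/4)/2 in the final state. Key observation: the block from step 2 through step 7 cancels to the identity and can be dropped.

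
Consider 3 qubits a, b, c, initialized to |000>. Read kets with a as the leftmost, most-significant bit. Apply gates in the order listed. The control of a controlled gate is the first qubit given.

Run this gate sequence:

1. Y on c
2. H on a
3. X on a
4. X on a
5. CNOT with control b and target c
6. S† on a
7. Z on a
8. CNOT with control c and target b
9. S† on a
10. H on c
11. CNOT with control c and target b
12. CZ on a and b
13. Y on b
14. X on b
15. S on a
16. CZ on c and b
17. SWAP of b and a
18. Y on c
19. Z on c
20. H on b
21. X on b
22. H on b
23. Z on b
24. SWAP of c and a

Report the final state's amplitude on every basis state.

The resulting statevector has amplitude -I/2 on |000>, 0 on |001>, 1/2 on |010>, 0 on |011>, 0 on |100>, -I/2 on |101>, 0 on |110>, -1/2 on |111>. Key observation: gates 20-23 undo each other exactly, leaving only the rest of the circuit to track.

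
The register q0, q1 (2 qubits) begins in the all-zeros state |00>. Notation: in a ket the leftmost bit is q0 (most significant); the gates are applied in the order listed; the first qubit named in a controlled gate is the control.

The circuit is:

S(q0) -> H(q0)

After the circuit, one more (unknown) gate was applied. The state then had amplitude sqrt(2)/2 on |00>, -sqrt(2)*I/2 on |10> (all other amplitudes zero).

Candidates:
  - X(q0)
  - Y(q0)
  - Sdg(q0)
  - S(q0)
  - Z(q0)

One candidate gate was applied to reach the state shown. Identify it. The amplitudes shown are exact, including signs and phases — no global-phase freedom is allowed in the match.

The applied gate was Sdg(q0).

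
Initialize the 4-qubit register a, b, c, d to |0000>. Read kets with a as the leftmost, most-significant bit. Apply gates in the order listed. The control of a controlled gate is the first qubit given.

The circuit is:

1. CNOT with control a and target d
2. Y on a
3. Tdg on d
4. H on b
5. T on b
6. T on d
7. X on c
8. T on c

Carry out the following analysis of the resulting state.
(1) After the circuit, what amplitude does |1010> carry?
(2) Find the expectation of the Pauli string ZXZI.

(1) The amplitude on |1010> is sqrt(2)*exp(3*I*pi/4)/2.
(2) The expectation value of ZXZI is sqrt(2)/2.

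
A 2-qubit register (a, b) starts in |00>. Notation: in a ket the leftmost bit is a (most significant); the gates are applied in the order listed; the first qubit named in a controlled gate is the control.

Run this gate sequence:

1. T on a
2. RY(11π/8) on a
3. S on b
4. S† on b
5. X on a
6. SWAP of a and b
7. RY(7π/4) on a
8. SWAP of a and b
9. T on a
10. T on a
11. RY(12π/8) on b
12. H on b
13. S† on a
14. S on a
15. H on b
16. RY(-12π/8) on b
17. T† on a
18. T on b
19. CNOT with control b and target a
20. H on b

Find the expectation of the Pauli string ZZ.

The expectation value of ZZ is -2*sqrt(1/2 - sqrt(2)/4)*sqrt(sqrt(2)/4 + 1/2)*sin(5*pi/16)*cos(5*pi/16). Key observation: steps 10-17 multiply out to the identity, so the circuit reduces to the remaining gates.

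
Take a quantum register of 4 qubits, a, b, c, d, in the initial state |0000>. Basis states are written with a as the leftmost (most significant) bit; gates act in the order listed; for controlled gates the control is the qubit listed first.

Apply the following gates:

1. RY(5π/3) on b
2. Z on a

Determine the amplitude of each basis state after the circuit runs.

The final amplitudes are -sqrt(3)/2 on |0000>, 1/2 on |0100>, and 0 on every other basis state.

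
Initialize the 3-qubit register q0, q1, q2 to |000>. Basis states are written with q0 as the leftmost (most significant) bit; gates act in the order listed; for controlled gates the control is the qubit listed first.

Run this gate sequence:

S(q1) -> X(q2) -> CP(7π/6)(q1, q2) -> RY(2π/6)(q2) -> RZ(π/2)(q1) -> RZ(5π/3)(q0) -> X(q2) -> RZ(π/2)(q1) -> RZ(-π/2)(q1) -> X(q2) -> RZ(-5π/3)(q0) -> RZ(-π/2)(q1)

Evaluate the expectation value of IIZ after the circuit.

The expectation value of IIZ is -1/2.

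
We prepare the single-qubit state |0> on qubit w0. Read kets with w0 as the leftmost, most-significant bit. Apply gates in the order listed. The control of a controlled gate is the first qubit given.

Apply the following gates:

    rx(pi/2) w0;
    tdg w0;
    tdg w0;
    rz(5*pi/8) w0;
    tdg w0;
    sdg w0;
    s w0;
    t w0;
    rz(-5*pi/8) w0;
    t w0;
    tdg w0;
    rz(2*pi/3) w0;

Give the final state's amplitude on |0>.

The final state's coefficient on |0> equals -sqrt(2)*exp(2*I*pi/3)/2. Key observation: gates 3-10 undo each other exactly, leaving only the rest of the circuit to track.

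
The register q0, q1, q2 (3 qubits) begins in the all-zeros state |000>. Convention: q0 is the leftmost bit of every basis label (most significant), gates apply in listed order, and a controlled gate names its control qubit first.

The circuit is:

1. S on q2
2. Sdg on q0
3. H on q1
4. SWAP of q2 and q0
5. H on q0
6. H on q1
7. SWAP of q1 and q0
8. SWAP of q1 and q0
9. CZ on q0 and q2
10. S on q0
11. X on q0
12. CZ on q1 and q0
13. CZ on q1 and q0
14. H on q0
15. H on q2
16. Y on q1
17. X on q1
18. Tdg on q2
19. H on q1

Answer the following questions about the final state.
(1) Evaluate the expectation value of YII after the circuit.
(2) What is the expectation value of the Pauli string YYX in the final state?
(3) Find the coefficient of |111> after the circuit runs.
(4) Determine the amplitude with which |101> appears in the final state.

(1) The observable YII averages to 1. Key observation: steps 7-8 multiply out to the identity, so the circuit reduces to the remaining gates.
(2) The expectation value of YYX is 0.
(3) The amplitude on |111> is -sqrt(2)/4.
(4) |101> carries amplitude -sqrt(2)/4 in the final state.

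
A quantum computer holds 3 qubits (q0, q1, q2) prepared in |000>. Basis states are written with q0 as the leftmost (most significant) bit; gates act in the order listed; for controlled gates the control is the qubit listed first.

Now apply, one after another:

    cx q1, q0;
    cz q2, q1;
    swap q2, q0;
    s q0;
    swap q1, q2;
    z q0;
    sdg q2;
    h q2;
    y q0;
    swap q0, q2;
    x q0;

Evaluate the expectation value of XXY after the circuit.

The observable XXY averages to 0.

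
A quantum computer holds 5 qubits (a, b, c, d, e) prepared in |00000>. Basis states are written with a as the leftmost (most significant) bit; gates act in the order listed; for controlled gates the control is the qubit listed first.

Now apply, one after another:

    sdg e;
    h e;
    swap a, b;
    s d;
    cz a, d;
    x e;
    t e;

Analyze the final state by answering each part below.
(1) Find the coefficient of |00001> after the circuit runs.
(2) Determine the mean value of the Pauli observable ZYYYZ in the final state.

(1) The final state's coefficient on |00001> equals sqrt(2)*exp(I*pi/4)/2.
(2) In the final state, ZYYYZ has expectation 0.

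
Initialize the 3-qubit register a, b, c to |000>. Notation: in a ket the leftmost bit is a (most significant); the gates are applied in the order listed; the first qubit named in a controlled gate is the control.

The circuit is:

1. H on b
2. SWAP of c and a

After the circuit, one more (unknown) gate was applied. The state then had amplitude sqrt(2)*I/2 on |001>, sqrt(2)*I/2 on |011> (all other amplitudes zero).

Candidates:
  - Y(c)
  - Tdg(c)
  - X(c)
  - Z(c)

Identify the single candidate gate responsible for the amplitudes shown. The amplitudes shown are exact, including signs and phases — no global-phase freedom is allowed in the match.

The unique candidate consistent with the amplitudes is Y(c).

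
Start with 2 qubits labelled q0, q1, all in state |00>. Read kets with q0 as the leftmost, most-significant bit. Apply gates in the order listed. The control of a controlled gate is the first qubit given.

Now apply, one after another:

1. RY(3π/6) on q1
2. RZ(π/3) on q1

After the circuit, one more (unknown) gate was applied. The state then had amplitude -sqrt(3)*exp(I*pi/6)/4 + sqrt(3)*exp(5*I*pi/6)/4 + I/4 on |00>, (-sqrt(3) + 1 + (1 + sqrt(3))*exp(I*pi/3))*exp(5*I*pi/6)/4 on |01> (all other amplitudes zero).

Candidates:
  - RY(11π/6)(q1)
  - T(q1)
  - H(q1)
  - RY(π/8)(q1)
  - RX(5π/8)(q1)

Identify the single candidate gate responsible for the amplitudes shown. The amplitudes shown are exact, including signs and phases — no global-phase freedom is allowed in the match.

It was RY(11π/6)(q1) that produced the state shown.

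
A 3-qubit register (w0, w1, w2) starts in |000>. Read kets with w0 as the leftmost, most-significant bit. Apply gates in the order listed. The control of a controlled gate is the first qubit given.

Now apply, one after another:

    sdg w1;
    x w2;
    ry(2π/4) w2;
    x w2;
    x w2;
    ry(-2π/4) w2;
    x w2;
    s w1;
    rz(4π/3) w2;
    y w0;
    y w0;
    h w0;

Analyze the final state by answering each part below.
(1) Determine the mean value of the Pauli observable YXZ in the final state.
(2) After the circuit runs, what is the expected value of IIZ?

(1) In the final state, YXZ has expectation 0. Key observation: the block from step 1 through step 8 cancels to the identity and can be dropped.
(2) The expectation value of IIZ is 1.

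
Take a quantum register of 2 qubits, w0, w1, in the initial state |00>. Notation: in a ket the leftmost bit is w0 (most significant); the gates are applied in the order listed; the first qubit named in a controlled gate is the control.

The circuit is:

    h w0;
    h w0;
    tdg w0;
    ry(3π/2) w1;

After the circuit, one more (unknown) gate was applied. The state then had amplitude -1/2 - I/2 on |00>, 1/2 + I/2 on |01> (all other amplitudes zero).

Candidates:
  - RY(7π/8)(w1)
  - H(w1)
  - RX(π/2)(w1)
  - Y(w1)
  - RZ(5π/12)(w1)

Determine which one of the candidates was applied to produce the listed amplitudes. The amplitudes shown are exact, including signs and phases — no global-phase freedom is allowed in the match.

The unique candidate consistent with the amplitudes is RX(π/2)(w1). Key observation: gates 1-2 undo each other exactly, leaving only the rest of the circuit to track.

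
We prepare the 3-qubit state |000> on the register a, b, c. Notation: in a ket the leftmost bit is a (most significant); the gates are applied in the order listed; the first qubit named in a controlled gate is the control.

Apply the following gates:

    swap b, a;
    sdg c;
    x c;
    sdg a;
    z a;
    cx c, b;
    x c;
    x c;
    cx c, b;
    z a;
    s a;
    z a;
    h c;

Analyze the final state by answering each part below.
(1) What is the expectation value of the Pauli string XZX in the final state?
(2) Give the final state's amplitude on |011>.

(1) The expectation value of XZX is 0.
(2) The final state's coefficient on |011> equals 0.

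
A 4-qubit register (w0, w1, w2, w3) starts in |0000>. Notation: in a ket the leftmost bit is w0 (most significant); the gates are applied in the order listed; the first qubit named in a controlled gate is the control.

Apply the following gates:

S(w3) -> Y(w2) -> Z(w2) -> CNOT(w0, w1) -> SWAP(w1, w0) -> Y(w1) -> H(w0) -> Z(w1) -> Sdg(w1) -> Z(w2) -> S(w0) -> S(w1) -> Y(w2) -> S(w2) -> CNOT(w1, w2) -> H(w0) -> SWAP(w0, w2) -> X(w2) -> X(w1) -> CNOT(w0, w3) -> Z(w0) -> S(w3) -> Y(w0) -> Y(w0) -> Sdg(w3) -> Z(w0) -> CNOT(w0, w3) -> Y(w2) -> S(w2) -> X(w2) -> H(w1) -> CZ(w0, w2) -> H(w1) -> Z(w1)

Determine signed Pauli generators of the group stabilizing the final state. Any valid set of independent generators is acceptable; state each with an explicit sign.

The final state is stabilized by the group generated by +IIXI, -ZIII, +IZII, +IIIZ; other independent generating sets are equally valid. Key observation: gates 20-27 undo each other exactly, leaving only the rest of the circuit to track.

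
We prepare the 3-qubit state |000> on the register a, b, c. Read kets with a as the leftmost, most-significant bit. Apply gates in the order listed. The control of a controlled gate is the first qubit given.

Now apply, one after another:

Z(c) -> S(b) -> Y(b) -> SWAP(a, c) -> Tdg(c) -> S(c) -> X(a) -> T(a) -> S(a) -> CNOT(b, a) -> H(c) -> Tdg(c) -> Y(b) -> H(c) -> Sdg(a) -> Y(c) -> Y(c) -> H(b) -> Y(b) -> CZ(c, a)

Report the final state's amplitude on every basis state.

After the circuit, the state carries amplitude sqrt(2)*(1 + exp(I*pi/4))/4 on |000>, sqrt(2)*(-1 + exp(I*pi/4))/4 on |001>, sqrt(2)*(-1 - exp(I*pi/4))/4 on |010>, sqrt(2)*(1 - exp(I*pi/4))/4 on |011>, 0 on |100>, 0 on |101>, 0 on |110>, 0 on |111>.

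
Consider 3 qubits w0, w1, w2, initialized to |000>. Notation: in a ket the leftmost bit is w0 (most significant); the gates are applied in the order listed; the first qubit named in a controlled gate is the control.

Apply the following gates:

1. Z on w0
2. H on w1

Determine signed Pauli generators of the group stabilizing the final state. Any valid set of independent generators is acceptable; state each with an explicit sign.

One valid set of independent stabilizer generators is +IXI, +ZII, +IIZ (any independent generating set of the same group is equally correct).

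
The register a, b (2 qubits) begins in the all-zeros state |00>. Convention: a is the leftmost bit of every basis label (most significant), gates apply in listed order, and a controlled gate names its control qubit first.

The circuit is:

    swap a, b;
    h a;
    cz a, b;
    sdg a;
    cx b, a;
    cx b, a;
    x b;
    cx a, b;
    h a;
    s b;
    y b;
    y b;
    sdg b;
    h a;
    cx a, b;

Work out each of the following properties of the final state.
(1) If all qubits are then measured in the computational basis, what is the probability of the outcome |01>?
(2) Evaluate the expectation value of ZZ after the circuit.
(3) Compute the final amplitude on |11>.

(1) The probability of measuring |01> is 1/2.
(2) The expectation value of ZZ is 0.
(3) The final state's coefficient on |11> equals -sqrt(2)*I/2.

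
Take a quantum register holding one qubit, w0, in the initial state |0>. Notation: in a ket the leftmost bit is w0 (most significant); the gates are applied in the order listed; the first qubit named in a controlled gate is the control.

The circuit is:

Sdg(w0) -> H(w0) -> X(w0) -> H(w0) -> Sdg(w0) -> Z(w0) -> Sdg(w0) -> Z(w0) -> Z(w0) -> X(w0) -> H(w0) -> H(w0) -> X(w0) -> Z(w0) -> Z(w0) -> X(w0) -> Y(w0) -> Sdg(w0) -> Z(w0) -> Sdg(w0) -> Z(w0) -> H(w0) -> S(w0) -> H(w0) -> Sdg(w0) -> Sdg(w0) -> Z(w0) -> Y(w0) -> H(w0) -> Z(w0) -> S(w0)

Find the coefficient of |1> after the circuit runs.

The final state's coefficient on |1> equals sqrt(2)*I/2. Key observation: gates 8-15 undo each other exactly, leaving only the rest of the circuit to track.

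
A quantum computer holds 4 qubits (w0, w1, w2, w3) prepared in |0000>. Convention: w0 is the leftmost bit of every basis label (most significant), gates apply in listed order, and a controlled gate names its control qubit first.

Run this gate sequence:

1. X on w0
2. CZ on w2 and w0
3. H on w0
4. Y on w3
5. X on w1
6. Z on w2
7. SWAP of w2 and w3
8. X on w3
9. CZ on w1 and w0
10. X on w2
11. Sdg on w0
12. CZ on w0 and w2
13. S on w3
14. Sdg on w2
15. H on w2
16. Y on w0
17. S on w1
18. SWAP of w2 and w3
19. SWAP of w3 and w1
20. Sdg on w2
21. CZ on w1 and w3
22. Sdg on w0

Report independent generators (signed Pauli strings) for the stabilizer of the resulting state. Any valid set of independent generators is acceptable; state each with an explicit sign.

The final state is stabilized by the group generated by -XIII, -IXII, -IIZI, -IIIZ; other independent generating sets are equally valid.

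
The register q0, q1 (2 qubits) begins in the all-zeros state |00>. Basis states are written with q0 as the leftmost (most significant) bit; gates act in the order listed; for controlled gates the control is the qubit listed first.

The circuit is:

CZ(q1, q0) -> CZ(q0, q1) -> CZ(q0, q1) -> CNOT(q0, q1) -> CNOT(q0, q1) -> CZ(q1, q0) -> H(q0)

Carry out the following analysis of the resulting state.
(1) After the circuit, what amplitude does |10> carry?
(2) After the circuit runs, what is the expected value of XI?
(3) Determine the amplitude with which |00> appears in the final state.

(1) |10> carries amplitude sqrt(2)/2 in the final state.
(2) The expectation value of XI is 1.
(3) The amplitude on |00> is sqrt(2)/2.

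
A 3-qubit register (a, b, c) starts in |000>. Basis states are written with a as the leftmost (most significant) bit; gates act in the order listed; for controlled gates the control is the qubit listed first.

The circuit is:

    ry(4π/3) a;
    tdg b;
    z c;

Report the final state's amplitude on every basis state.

The final amplitudes are -1/2 on |000>, sqrt(3)/2 on |100>, and 0 on every other basis state.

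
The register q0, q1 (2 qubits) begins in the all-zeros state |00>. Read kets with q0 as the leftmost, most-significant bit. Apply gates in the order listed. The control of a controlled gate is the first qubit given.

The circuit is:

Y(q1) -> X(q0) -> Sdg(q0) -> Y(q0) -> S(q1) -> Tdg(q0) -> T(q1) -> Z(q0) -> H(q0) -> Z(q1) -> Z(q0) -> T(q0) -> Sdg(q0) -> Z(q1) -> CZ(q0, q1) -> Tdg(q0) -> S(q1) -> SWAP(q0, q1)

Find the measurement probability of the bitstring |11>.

The probability of measuring |11> is 1/2.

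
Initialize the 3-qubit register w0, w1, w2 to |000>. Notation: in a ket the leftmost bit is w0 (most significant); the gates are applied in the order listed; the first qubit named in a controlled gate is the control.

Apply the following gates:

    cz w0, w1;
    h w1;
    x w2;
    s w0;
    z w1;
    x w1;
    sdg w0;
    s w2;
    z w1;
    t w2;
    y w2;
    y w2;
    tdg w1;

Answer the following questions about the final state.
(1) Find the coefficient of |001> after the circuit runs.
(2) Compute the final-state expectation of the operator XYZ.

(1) |001> carries amplitude -sqrt(2)*exp(3*I*pi/4)/2 in the final state.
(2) The expectation value of XYZ is 0.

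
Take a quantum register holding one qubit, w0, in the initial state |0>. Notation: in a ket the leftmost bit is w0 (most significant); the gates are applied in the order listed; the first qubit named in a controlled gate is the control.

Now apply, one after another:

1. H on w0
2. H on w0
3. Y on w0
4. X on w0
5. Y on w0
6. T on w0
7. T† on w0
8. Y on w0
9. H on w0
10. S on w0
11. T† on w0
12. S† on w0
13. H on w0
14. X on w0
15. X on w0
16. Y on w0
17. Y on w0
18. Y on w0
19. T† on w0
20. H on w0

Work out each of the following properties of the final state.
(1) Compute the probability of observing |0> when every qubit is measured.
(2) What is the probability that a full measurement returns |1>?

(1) A full measurement returns |0> with probability 3/4.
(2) Outcome |1> occurs with probability 1/4.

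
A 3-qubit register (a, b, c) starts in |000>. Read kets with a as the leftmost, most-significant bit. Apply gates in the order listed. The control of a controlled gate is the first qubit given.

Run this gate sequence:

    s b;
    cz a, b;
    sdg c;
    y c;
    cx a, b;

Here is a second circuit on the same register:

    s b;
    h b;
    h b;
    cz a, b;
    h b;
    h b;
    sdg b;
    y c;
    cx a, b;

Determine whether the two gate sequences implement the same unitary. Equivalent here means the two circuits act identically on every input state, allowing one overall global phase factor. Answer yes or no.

No: there is an input state on which the two circuits produce genuinely different outputs (not merely differing by a phase).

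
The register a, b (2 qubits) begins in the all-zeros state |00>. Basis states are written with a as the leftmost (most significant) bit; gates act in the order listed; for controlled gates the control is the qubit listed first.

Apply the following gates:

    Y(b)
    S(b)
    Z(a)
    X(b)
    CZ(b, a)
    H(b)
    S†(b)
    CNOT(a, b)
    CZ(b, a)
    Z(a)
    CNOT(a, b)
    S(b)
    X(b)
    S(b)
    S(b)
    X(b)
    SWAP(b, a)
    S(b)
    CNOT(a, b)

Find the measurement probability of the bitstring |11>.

The probability of measuring |11> is 1/2.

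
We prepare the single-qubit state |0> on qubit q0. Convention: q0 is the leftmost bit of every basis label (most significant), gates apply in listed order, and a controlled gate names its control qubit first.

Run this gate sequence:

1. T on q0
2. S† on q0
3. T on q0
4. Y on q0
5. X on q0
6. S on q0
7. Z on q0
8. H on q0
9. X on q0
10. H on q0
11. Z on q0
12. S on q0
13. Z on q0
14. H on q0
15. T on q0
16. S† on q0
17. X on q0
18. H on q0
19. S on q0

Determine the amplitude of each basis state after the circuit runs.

The final amplitudes are exp(I*pi/4)/2 + I/2 on |0>, 1/2 + exp(3*I*pi/4)/2 on |1>.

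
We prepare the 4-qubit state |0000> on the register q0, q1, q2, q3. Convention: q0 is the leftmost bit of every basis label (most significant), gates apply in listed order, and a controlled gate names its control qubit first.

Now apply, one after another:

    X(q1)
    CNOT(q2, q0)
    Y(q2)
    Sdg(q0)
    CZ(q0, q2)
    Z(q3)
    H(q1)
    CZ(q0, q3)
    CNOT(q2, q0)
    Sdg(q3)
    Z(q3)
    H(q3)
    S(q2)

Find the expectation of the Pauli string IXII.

The expectation value of IXII is -1.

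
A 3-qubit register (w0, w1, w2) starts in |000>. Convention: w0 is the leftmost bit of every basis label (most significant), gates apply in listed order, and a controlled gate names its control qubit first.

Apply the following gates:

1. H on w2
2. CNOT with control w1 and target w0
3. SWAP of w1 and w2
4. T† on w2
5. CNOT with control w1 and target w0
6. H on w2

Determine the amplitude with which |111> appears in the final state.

The final state's coefficient on |111> equals 1/2.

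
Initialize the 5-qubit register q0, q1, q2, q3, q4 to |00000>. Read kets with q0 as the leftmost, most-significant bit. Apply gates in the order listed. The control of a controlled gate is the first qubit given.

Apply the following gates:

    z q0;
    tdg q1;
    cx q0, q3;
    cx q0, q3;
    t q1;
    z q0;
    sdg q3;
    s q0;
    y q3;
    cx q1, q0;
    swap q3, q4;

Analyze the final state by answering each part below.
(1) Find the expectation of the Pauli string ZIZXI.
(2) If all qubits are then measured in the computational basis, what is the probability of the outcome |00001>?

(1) In the final state, ZIZXI has expectation 0.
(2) A full measurement returns |00001> with probability 1.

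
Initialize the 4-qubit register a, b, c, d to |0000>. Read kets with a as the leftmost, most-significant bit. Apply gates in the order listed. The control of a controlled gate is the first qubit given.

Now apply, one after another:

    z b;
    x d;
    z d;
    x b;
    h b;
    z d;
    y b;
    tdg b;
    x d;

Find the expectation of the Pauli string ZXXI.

The observable ZXXI averages to 0.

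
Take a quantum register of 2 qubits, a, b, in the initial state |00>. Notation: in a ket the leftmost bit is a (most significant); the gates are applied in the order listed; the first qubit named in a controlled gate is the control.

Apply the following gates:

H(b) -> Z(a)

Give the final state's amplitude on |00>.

The final state's coefficient on |00> equals sqrt(2)/2.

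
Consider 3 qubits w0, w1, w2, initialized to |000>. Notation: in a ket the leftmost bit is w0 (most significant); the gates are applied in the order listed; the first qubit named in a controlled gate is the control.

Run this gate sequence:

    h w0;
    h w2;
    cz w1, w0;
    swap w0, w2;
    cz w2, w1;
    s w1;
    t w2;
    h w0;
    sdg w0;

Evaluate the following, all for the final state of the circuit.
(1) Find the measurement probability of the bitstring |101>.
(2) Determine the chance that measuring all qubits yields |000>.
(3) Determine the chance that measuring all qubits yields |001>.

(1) Outcome |101> occurs with probability 0.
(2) Outcome |000> occurs with probability 1/2.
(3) Outcome |001> occurs with probability 1/2.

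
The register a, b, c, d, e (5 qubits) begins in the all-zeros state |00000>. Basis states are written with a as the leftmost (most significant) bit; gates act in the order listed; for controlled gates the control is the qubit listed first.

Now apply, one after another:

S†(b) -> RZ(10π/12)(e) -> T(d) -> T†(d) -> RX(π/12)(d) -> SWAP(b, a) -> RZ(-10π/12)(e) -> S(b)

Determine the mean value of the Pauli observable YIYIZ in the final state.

The observable YIYIZ averages to 0.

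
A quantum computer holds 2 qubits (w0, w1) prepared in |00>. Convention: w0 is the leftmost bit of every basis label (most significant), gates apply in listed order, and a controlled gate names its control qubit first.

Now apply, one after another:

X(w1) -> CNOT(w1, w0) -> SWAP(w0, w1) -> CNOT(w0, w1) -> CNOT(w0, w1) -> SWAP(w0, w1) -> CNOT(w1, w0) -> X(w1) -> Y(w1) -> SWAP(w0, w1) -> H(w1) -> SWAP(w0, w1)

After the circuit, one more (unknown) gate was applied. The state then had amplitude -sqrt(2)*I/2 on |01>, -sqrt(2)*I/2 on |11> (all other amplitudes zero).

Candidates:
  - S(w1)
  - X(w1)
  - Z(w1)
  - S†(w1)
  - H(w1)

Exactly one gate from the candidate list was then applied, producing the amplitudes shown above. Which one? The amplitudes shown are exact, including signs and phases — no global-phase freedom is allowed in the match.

The unique candidate consistent with the amplitudes is Z(w1).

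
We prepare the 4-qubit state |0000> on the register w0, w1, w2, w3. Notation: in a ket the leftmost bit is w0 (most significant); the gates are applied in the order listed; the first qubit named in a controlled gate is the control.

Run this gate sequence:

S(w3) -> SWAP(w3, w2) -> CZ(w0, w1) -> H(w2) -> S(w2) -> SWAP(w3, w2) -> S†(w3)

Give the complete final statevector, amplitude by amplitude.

The final amplitudes are sqrt(2)/2 on |0000>, sqrt(2)/2 on |0001>, and 0 on every other basis state.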